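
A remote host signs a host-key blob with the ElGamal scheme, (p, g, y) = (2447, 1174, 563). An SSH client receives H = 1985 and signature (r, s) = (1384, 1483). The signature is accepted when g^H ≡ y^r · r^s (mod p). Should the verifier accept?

accept

Left side g^H mod p:
1174^2 = 1378276 ≡ 615
1174^4 ≡ 615^2 = 378225 ≡ 1387
1174^8 ≡ 1387^2 = 1923769 ≡ 427
1174^16 ≡ 427^2 = 182329 ≡ 1251
1174^32 ≡ 1251^2 = 1565001 ≡ 1368
1174^64 ≡ 1368^2 = 1871424 ≡ 1916
1174^128 ≡ 1916^2 = 3671056 ≡ 556
1174^256 ≡ 556^2 = 309136 ≡ 814
1174^512 ≡ 814^2 = 662596 ≡ 1906
1174^1024 ≡ 1906^2 = 3632836 ≡ 1488
1985 = 1024 + 512 + 256 + 128 + 64 + 1, so 1174^1985 ≡ 1488·1906·814·556·1916·1174 ≡ 1270 (mod 2447)
Right side y^r · r^s mod p:
563^2 = 316969 ≡ 1306
563^4 ≡ 1306^2 = 1705636 ≡ 77
563^8 ≡ 77^2 = 5929 ≡ 1035
563^16 ≡ 1035^2 = 1071225 ≡ 1886
563^32 ≡ 1886^2 = 3556996 ≡ 1505
563^64 ≡ 1505^2 = 2265025 ≡ 1550
563^128 ≡ 1550^2 = 2402500 ≡ 1993
563^256 ≡ 1993^2 = 3972049 ≡ 568
563^512 ≡ 568^2 = 322624 ≡ 2067
563^1024 ≡ 2067^2 = 4272489 ≡ 27
1384 = 1024 + 256 + 64 + 32 + 8, so 563^1384 ≡ 27·568·1550·1505·1035 ≡ 2072 (mod 2447)
1384^2 = 1915456 ≡ 1902
1384^4 ≡ 1902^2 = 3617604 ≡ 938
1384^8 ≡ 938^2 = 879844 ≡ 1371
1384^16 ≡ 1371^2 = 1879641 ≡ 345
1384^32 ≡ 345^2 = 119025 ≡ 1569
1384^64 ≡ 1569^2 = 2461761 ≡ 79
1384^128 ≡ 79^2 = 6241 ≡ 1347
1384^256 ≡ 1347^2 = 1814409 ≡ 1182
1384^512 ≡ 1182^2 = 1397124 ≡ 2334
1384^1024 ≡ 2334^2 = 5447556 ≡ 534
1483 = 1024 + 256 + 128 + 64 + 8 + 2 + 1, so 1384^1483 ≡ 534·1182·1347·79·1371·1902·1384 ≡ 225 (mod 2447)
2072·225 = 466200 ≡ 1270 (mod 2447)
1270 ≡ 1270 (mod 2447), so the signature is genuine.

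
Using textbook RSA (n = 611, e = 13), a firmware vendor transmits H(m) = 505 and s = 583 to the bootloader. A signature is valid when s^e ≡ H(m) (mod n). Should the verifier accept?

accept

s^13 mod 611 = 505
s^13 mod 611 = 505 matches H(m).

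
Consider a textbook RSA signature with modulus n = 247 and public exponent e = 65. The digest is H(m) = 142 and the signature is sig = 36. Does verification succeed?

fails

sig^65 mod 247 = 4
The recovered value 4 does not match the digest 142.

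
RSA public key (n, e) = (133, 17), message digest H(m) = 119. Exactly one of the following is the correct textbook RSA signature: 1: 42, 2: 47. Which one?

1

Candidate 1: 42^2 = 1764 ≡ 35; 42^4 ≡ 35^2 = 1225 ≡ 28; 42^8 ≡ 28^2 = 784 ≡ 119; 42^16 ≡ 119^2 = 14161 ≡ 63; 17 = 16 + 1, so 42^17 ≡ 63·42 ≡ 119 (mod 133)
  → matches H(m) = 119
Candidate 2: 47^2 = 2209 ≡ 81; 47^4 ≡ 81^2 = 6561 ≡ 44; 47^8 ≡ 44^2 = 1936 ≡ 74; 47^16 ≡ 74^2 = 5476 ≡ 23; 17 = 16 + 1, so 47^17 ≡ 23·47 ≡ 17 (mod 133)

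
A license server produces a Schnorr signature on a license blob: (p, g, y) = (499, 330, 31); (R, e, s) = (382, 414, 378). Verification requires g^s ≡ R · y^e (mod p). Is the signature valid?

g^s mod p:
Squares mod 499: 330^1≡330, 330^2≡118, 330^4≡451, 330^8≡308, 330^16≡54, 330^32≡421, 330^64≡96, 330^128≡234, 330^256≡365
378 = 256 + 64 + 32 + 16 + 8 + 2, so 330^378 ≡ 365·96·421·54·308·118 ≡ 125 (mod 499)
R · y^e mod p:
Squares mod 499: 31^1≡31, 31^2≡462, 31^4≡371, 31^8≡416, 31^16≡402, 31^32≡427, 31^64≡194, 31^128≡211, 31^256≡110
414 = 256 + 128 + 16 + 8 + 4 + 2, so 31^414 ≡ 110·211·402·416·371·462 ≡ 161 (mod 499)
382·161 = 61502 ≡ 125 (mod 499)
125 ≡ 125 (mod 499); signature holds.

valid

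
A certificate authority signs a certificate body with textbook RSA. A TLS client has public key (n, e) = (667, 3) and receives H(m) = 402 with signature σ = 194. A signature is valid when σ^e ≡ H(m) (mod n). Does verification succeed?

passes

Squares mod 667: σ^1≡194, σ^2≡284
3 = 2 + 1, so σ^3 ≡ 284·194 ≡ 402 (mod 667)
402 = H(m), so the signature checks out.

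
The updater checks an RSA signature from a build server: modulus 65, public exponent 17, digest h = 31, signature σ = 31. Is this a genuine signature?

genuine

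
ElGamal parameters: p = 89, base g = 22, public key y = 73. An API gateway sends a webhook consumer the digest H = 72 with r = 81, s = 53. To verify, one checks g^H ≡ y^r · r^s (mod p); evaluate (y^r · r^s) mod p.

45

73^2 = 5329 ≡ 78
73^4 ≡ 78^2 = 6084 ≡ 32
73^8 ≡ 32^2 = 1024 ≡ 45
73^16 ≡ 45^2 = 2025 ≡ 67
73^32 ≡ 67^2 = 4489 ≡ 39
73^64 ≡ 39^2 = 1521 ≡ 8
81 = 64 + 16 + 1, so 73^81 ≡ 8·67·73 ≡ 57 (mod 89)
81^2 = 6561 ≡ 64
81^4 ≡ 64^2 = 4096 ≡ 2
81^8 ≡ 2^2 = 4
81^16 ≡ 4^2 = 16
81^32 ≡ 16^2 = 256 ≡ 78
53 = 32 + 16 + 4 + 1, so 81^53 ≡ 78·16·2·81 ≡ 57 (mod 89)
y^r · r^s ≡ 57·57 = 3249 ≡ 45 (mod 89)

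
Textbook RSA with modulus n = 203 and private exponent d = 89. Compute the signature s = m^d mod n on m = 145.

m^2 ≡ 145^2 = 21025 ≡ 116
m^4 ≡ 116^2 = 13456 ≡ 58
m^8 ≡ 58^2 = 3364 ≡ 116
m^16 ≡ 116^2 = 13456 ≡ 58
m^32 ≡ 58^2 = 3364 ≡ 116
m^64 ≡ 116^2 = 13456 ≡ 58
89 = 64 + 16 + 8 + 1, so m^89 ≡ 58·58·116·145 ≡ 87 (mod 203)

87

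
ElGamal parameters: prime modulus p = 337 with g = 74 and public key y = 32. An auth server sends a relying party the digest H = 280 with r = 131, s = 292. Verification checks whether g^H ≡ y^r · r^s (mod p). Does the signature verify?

verifies

Left side g^H mod p:
74^2 = 5476 ≡ 84
74^4 ≡ 84^2 = 7056 ≡ 316
74^8 ≡ 316^2 = 99856 ≡ 104
74^16 ≡ 104^2 = 10816 ≡ 32
74^32 ≡ 32^2 = 1024 ≡ 13
74^64 ≡ 13^2 = 169
74^128 ≡ 169^2 = 28561 ≡ 253
74^256 ≡ 253^2 = 64009 ≡ 316
280 = 256 + 16 + 8, so 74^280 ≡ 316·32·104 ≡ 208 (mod 337)
Right side y^r · r^s mod p:
32^2 = 1024 ≡ 13
32^4 ≡ 13^2 = 169
32^8 ≡ 169^2 = 28561 ≡ 253
32^16 ≡ 253^2 = 64009 ≡ 316
32^32 ≡ 316^2 = 99856 ≡ 104
32^64 ≡ 104^2 = 10816 ≡ 32
32^128 ≡ 32^2 = 1024 ≡ 13
131 = 128 + 2 + 1, so 32^131 ≡ 13·13·32 ≡ 16 (mod 337)
131^2 = 17161 ≡ 311
131^4 ≡ 311^2 = 96721 ≡ 2
131^8 ≡ 2^2 = 4
131^16 ≡ 4^2 = 16
131^32 ≡ 16^2 = 256
131^64 ≡ 256^2 = 65536 ≡ 158
131^128 ≡ 158^2 = 24964 ≡ 26
131^256 ≡ 26^2 = 676 ≡ 2
292 = 256 + 32 + 4, so 131^292 ≡ 2·256·2 ≡ 13 (mod 337)
16·13 = 208 ≡ 208 (mod 337)
208 ≡ 208 (mod 337), so the signature is genuine.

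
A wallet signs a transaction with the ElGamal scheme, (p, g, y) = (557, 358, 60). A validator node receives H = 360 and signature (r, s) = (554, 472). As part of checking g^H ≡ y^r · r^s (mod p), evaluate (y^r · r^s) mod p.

68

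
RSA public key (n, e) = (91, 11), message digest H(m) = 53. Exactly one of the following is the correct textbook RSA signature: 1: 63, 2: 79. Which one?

Candidate 1: 63^11 mod 91 = 84
Candidate 2: 79^11 mod 91 = 53
  → matches H(m) = 53

2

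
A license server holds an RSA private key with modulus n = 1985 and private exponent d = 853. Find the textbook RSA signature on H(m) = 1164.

1299

(H(m))^2 ≡ 1164^2 = 1354896 ≡ 1126
(H(m))^4 ≡ 1126^2 = 1267876 ≡ 1446
(H(m))^8 ≡ 1446^2 = 2090916 ≡ 711
(H(m))^16 ≡ 711^2 = 505521 ≡ 1331
(H(m))^32 ≡ 1331^2 = 1771561 ≡ 941
(H(m))^64 ≡ 941^2 = 885481 ≡ 171
(H(m))^128 ≡ 171^2 = 29241 ≡ 1451
(H(m))^256 ≡ 1451^2 = 2105401 ≡ 1301
(H(m))^512 ≡ 1301^2 = 1692601 ≡ 1381
853 = 512 + 256 + 64 + 16 + 4 + 1, so (H(m))^853 ≡ 1381·1301·171·1331·1446·1164 ≡ 1299 (mod 1985)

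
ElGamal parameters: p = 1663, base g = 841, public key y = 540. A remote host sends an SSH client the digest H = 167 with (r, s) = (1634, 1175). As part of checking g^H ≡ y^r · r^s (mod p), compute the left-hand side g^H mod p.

Squares mod 1663: 841^1≡841, 841^2≡506, 841^4≡1597, 841^8≡1030, 841^16≡1569, 841^32≡521, 841^64≡372, 841^128≡355
167 = 128 + 32 + 4 + 2 + 1, so 841^167 ≡ 355·521·1597·506·841 ≡ 1262 (mod 1663)

1262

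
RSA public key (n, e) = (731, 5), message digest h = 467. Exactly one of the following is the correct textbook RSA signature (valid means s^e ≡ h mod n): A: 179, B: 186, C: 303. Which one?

Candidate A: 179^5 mod 731 = 467
  → matches h = 467
Candidate B: 186^5 mod 731 = 152
Candidate C: 303^5 mod 731 = 505

A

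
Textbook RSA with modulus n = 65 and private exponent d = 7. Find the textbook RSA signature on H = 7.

H^7 mod 65 = 58

58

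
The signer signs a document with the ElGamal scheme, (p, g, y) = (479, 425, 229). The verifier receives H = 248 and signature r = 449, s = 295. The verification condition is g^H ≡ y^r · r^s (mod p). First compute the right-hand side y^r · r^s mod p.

229^2 = 52441 ≡ 230
229^4 ≡ 230^2 = 52900 ≡ 210
229^8 ≡ 210^2 = 44100 ≡ 32
229^16 ≡ 32^2 = 1024 ≡ 66
229^32 ≡ 66^2 = 4356 ≡ 45
229^64 ≡ 45^2 = 2025 ≡ 109
229^128 ≡ 109^2 = 11881 ≡ 385
229^256 ≡ 385^2 = 148225 ≡ 214
449 = 256 + 128 + 64 + 1, so 229^449 ≡ 214·385·109·229 ≡ 106 (mod 479)
449^2 = 201601 ≡ 421
449^4 ≡ 421^2 = 177241 ≡ 11
449^8 ≡ 11^2 = 121
449^16 ≡ 121^2 = 14641 ≡ 271
449^32 ≡ 271^2 = 73441 ≡ 154
449^64 ≡ 154^2 = 23716 ≡ 245
449^128 ≡ 245^2 = 60025 ≡ 150
449^256 ≡ 150^2 = 22500 ≡ 466
295 = 256 + 32 + 4 + 2 + 1, so 449^295 ≡ 466·154·11·421·449 ≡ 283 (mod 479)
y^r · r^s ≡ 106·283 = 29998 ≡ 300 (mod 479)

300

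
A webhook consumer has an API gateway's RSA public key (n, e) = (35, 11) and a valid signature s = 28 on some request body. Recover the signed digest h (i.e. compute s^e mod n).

s^11 mod 35 = 7

7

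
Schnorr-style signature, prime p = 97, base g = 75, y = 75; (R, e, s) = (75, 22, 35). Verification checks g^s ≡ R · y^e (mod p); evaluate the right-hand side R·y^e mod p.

22

Squares mod 97: 75^1≡75, 75^2≡96, 75^4≡1, 75^8≡1, 75^16≡1
22 = 16 + 4 + 2, so 75^22 ≡ 1·1·96 ≡ 96 (mod 97)
R · y^e ≡ 75·96 = 7200 ≡ 22 (mod 97)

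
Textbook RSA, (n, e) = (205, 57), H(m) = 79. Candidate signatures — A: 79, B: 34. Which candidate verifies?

A

Candidate A: 79^2 = 6241 ≡ 91; 79^4 ≡ 91^2 = 8281 ≡ 81; 79^8 ≡ 81^2 = 6561 ≡ 1; 79^16 ≡ 1^2 = 1; 79^32 ≡ 1^2 = 1; 57 = 32 + 16 + 8 + 1, so 79^57 ≡ 1·1·1·79 ≡ 79 (mod 205)
  → matches H(m) = 79
Candidate B: 34^2 = 1156 ≡ 131; 34^4 ≡ 131^2 = 17161 ≡ 146; 34^8 ≡ 146^2 = 21316 ≡ 201; 34^16 ≡ 201^2 = 40401 ≡ 16; 34^32 ≡ 16^2 = 256 ≡ 51; 57 = 32 + 16 + 8 + 1, so 34^57 ≡ 51·16·201·34 ≡ 134 (mod 205)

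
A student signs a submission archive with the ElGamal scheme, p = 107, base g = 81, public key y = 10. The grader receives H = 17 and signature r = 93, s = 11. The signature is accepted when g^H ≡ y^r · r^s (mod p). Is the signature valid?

Left side g^H mod p:
81^2 = 6561 ≡ 34
81^4 ≡ 34^2 = 1156 ≡ 86
81^8 ≡ 86^2 = 7396 ≡ 13
81^16 ≡ 13^2 = 169 ≡ 62
17 = 16 + 1, so 81^17 ≡ 62·81 ≡ 100 (mod 107)
Right side y^r · r^s mod p:
10^2 = 100
10^4 ≡ 100^2 = 10000 ≡ 49
10^8 ≡ 49^2 = 2401 ≡ 47
10^16 ≡ 47^2 = 2209 ≡ 69
10^32 ≡ 69^2 = 4761 ≡ 53
10^64 ≡ 53^2 = 2809 ≡ 27
93 = 64 + 16 + 8 + 4 + 1, so 10^93 ≡ 27·69·47·49·10 ≡ 30 (mod 107)
93^2 = 8649 ≡ 89
93^4 ≡ 89^2 = 7921 ≡ 3
93^8 ≡ 3^2 = 9
11 = 8 + 2 + 1, so 93^11 ≡ 9·89·93 ≡ 21 (mod 107)
30·21 = 630 ≡ 95 (mod 107)
100 ≠ 95, so verification fails.

invalid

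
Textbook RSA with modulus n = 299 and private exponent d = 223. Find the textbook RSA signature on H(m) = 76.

67

(H(m))^2 ≡ 76^2 = 5776 ≡ 95
(H(m))^4 ≡ 95^2 = 9025 ≡ 55
(H(m))^8 ≡ 55^2 = 3025 ≡ 35
(H(m))^16 ≡ 35^2 = 1225 ≡ 29
(H(m))^32 ≡ 29^2 = 841 ≡ 243
(H(m))^64 ≡ 243^2 = 59049 ≡ 146
(H(m))^128 ≡ 146^2 = 21316 ≡ 87
223 = 128 + 64 + 16 + 8 + 4 + 2 + 1, so (H(m))^223 ≡ 87·146·29·35·55·95·76 ≡ 67 (mod 299)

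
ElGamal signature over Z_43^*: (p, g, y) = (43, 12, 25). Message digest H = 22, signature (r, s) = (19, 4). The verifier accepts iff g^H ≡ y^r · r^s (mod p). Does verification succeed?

fails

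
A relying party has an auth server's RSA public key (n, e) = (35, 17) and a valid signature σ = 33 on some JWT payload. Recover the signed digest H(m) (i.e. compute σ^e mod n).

Squares mod 35: σ^1≡33, σ^2≡4, σ^4≡16, σ^8≡11, σ^16≡16
17 = 16 + 1, so σ^17 ≡ 16·33 ≡ 3 (mod 35)

3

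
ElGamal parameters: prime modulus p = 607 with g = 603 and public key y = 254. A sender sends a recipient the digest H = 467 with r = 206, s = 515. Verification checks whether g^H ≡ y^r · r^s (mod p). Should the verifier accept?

Left side g^H mod p:
603^2 = 363609 ≡ 16
603^4 ≡ 16^2 = 256
603^8 ≡ 256^2 = 65536 ≡ 587
603^16 ≡ 587^2 = 344569 ≡ 400
603^32 ≡ 400^2 = 160000 ≡ 359
603^64 ≡ 359^2 = 128881 ≡ 197
603^128 ≡ 197^2 = 38809 ≡ 568
603^256 ≡ 568^2 = 322624 ≡ 307
467 = 256 + 128 + 64 + 16 + 2 + 1, so 603^467 ≡ 307·568·197·400·16·603 ≡ 528 (mod 607)
Right side y^r · r^s mod p:
254^2 = 64516 ≡ 174
254^4 ≡ 174^2 = 30276 ≡ 533
254^8 ≡ 533^2 = 284089 ≡ 13
254^16 ≡ 13^2 = 169
254^32 ≡ 169^2 = 28561 ≡ 32
254^64 ≡ 32^2 = 1024 ≡ 417
254^128 ≡ 417^2 = 173889 ≡ 287
206 = 128 + 64 + 8 + 4 + 2, so 254^206 ≡ 287·417·13·533·174 ≡ 439 (mod 607)
206^2 = 42436 ≡ 553
206^4 ≡ 553^2 = 305809 ≡ 488
206^8 ≡ 488^2 = 238144 ≡ 200
206^16 ≡ 200^2 = 40000 ≡ 545
206^32 ≡ 545^2 = 297025 ≡ 202
206^64 ≡ 202^2 = 40804 ≡ 135
206^128 ≡ 135^2 = 18225 ≡ 15
206^256 ≡ 15^2 = 225
206^512 ≡ 225^2 = 50625 ≡ 244
515 = 512 + 2 + 1, so 206^515 ≡ 244·553·206 ≡ 248 (mod 607)
439·248 = 108872 ≡ 219 (mod 607)
528 ≠ 219, so verification fails.

reject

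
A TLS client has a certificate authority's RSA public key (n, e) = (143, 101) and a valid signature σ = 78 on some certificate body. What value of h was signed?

σ^2 ≡ 78^2 = 6084 ≡ 78
σ^4 ≡ 78^2 = 6084 ≡ 78
σ^8 ≡ 78^2 = 6084 ≡ 78
σ^16 ≡ 78^2 = 6084 ≡ 78
σ^32 ≡ 78^2 = 6084 ≡ 78
σ^64 ≡ 78^2 = 6084 ≡ 78
101 = 64 + 32 + 4 + 1, so σ^101 ≡ 78·78·78·78 ≡ 78 (mod 143)

78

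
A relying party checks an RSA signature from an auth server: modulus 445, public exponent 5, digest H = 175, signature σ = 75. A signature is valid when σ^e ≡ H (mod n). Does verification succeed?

σ^2 ≡ 75^2 = 5625 ≡ 285
σ^4 ≡ 285^2 = 81225 ≡ 235
5 = 4 + 1, so σ^5 ≡ 235·75 ≡ 270 (mod 445)
270 ≠ 175, so verification fails.

fails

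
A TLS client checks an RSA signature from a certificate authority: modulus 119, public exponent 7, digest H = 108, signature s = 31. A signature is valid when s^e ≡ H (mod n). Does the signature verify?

verifies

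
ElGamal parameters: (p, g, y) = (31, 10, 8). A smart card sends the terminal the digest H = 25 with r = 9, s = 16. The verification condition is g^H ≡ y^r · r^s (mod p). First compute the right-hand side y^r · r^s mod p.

8^2 = 64 ≡ 2
8^4 ≡ 2^2 = 4
8^8 ≡ 4^2 = 16
9 = 8 + 1, so 8^9 ≡ 16·8 ≡ 4 (mod 31)
9^2 = 81 ≡ 19
9^4 ≡ 19^2 = 361 ≡ 20
9^8 ≡ 20^2 = 400 ≡ 28
9^16 ≡ 28^2 = 784 ≡ 9
y^r · r^s ≡ 4·9 = 36 ≡ 5 (mod 31)

5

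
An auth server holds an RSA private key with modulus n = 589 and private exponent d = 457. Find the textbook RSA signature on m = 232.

m^457 mod 589 = 519

519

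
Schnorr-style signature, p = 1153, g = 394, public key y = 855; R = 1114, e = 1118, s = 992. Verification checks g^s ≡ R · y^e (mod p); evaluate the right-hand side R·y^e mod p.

855^2 = 731025 ≡ 23
855^4 ≡ 23^2 = 529
855^8 ≡ 529^2 = 279841 ≡ 815
855^16 ≡ 815^2 = 664225 ≡ 97
855^32 ≡ 97^2 = 9409 ≡ 185
855^64 ≡ 185^2 = 34225 ≡ 788
855^128 ≡ 788^2 = 620944 ≡ 630
855^256 ≡ 630^2 = 396900 ≡ 268
855^512 ≡ 268^2 = 71824 ≡ 338
855^1024 ≡ 338^2 = 114244 ≡ 97
1118 = 1024 + 64 + 16 + 8 + 4 + 2, so 855^1118 ≡ 97·788·97·815·529·23 ≡ 914 (mod 1153)
R · y^e ≡ 1114·914 = 1018196 ≡ 97 (mod 1153)

97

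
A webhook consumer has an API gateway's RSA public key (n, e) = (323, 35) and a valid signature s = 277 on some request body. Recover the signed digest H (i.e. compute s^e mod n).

159

s^2 ≡ 277^2 = 76729 ≡ 178
s^4 ≡ 178^2 = 31684 ≡ 30
s^8 ≡ 30^2 = 900 ≡ 254
s^16 ≡ 254^2 = 64516 ≡ 239
s^32 ≡ 239^2 = 57121 ≡ 273
35 = 32 + 2 + 1, so s^35 ≡ 273·178·277 ≡ 159 (mod 323)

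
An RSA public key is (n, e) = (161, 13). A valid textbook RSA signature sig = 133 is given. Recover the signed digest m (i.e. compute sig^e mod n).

140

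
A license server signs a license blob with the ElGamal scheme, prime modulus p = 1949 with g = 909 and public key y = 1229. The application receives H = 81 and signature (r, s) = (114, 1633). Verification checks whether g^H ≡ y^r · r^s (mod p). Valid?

yes

Left side g^H mod p:
909^2 = 826281 ≡ 1854
909^4 ≡ 1854^2 = 3437316 ≡ 1229
909^8 ≡ 1229^2 = 1510441 ≡ 1915
909^16 ≡ 1915^2 = 3667225 ≡ 1156
909^32 ≡ 1156^2 = 1336336 ≡ 1271
909^64 ≡ 1271^2 = 1615441 ≡ 1669
81 = 64 + 16 + 1, so 909^81 ≡ 1669·1156·909 ≡ 1767 (mod 1949)
Right side y^r · r^s mod p:
1229^2 = 1510441 ≡ 1915
1229^4 ≡ 1915^2 = 3667225 ≡ 1156
1229^8 ≡ 1156^2 = 1336336 ≡ 1271
1229^16 ≡ 1271^2 = 1615441 ≡ 1669
1229^32 ≡ 1669^2 = 2785561 ≡ 440
1229^64 ≡ 440^2 = 193600 ≡ 649
114 = 64 + 32 + 16 + 2, so 1229^114 ≡ 649·440·1669·1915 ≡ 1683 (mod 1949)
114^2 = 12996 ≡ 1302
114^4 ≡ 1302^2 = 1695204 ≡ 1523
114^8 ≡ 1523^2 = 2319529 ≡ 219
114^16 ≡ 219^2 = 47961 ≡ 1185
114^32 ≡ 1185^2 = 1404225 ≡ 945
114^64 ≡ 945^2 = 893025 ≡ 383
114^128 ≡ 383^2 = 146689 ≡ 514
114^256 ≡ 514^2 = 264196 ≡ 1081
114^512 ≡ 1081^2 = 1168561 ≡ 1110
114^1024 ≡ 1110^2 = 1232100 ≡ 332
1633 = 1024 + 512 + 64 + 32 + 1, so 114^1633 ≡ 332·1110·383·945·114 ≡ 411 (mod 1949)
1683·411 = 691713 ≡ 1767 (mod 1949)
1767 ≡ 1767 (mod 1949), so the signature is genuine.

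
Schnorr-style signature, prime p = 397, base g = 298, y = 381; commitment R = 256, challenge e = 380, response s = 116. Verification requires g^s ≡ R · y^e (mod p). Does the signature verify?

verifies

g^s mod p:
298^2 = 88804 ≡ 273
298^4 ≡ 273^2 = 74529 ≡ 290
298^8 ≡ 290^2 = 84100 ≡ 333
298^16 ≡ 333^2 = 110889 ≡ 126
298^32 ≡ 126^2 = 15876 ≡ 393
298^64 ≡ 393^2 = 154449 ≡ 16
116 = 64 + 32 + 16 + 4, so 298^116 ≡ 16·393·126·290 ≡ 167 (mod 397)
R · y^e mod p:
381^2 = 145161 ≡ 256
381^4 ≡ 256^2 = 65536 ≡ 31
381^8 ≡ 31^2 = 961 ≡ 167
381^16 ≡ 167^2 = 27889 ≡ 99
381^32 ≡ 99^2 = 9801 ≡ 273
381^64 ≡ 273^2 = 74529 ≡ 290
381^128 ≡ 290^2 = 84100 ≡ 333
381^256 ≡ 333^2 = 110889 ≡ 126
380 = 256 + 64 + 32 + 16 + 8 + 4, so 381^380 ≡ 126·290·273·99·167·31 ≡ 393 (mod 397)
256·393 = 100608 ≡ 167 (mod 397)
167 ≡ 167 (mod 397); signature holds.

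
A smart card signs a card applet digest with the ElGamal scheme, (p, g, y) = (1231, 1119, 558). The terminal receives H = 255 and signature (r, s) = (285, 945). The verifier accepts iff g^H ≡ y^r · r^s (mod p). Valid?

Left side g^H mod p:
1119^2 = 1252161 ≡ 234
1119^4 ≡ 234^2 = 54756 ≡ 592
1119^8 ≡ 592^2 = 350464 ≡ 860
1119^16 ≡ 860^2 = 739600 ≡ 1000
1119^32 ≡ 1000^2 = 1000000 ≡ 428
1119^64 ≡ 428^2 = 183184 ≡ 996
1119^128 ≡ 996^2 = 992016 ≡ 1061
255 = 128 + 64 + 32 + 16 + 8 + 4 + 2 + 1, so 1119^255 ≡ 1061·996·428·1000·860·592·234·1119 ≡ 929 (mod 1231)
Right side y^r · r^s mod p:
558^2 = 311364 ≡ 1152
558^4 ≡ 1152^2 = 1327104 ≡ 86
558^8 ≡ 86^2 = 7396 ≡ 10
558^16 ≡ 10^2 = 100
558^32 ≡ 100^2 = 10000 ≡ 152
558^64 ≡ 152^2 = 23104 ≡ 946
558^128 ≡ 946^2 = 894916 ≡ 1210
558^256 ≡ 1210^2 = 1464100 ≡ 441
285 = 256 + 16 + 8 + 4 + 1, so 558^285 ≡ 441·100·10·86·558 ≡ 1044 (mod 1231)
285^2 = 81225 ≡ 1210
285^4 ≡ 1210^2 = 1464100 ≡ 441
285^8 ≡ 441^2 = 194481 ≡ 1214
285^16 ≡ 1214^2 = 1473796 ≡ 289
285^32 ≡ 289^2 = 83521 ≡ 1044
285^64 ≡ 1044^2 = 1089936 ≡ 501
285^128 ≡ 501^2 = 251001 ≡ 1108
285^256 ≡ 1108^2 = 1227664 ≡ 357
285^512 ≡ 357^2 = 127449 ≡ 656
945 = 512 + 256 + 128 + 32 + 16 + 1, so 285^945 ≡ 656·357·1108·1044·289·285 ≡ 21 (mod 1231)
1044·21 = 21924 ≡ 997 (mod 1231)
929 ≠ 997, so verification fails.

no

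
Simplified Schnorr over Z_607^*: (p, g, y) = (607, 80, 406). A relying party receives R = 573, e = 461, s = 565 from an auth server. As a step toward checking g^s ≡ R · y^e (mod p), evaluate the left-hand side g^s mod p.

80^2 = 6400 ≡ 330
80^4 ≡ 330^2 = 108900 ≡ 247
80^8 ≡ 247^2 = 61009 ≡ 309
80^16 ≡ 309^2 = 95481 ≡ 182
80^32 ≡ 182^2 = 33124 ≡ 346
80^64 ≡ 346^2 = 119716 ≡ 137
80^128 ≡ 137^2 = 18769 ≡ 559
80^256 ≡ 559^2 = 312481 ≡ 483
80^512 ≡ 483^2 = 233289 ≡ 201
565 = 512 + 32 + 16 + 4 + 1, so 80^565 ≡ 201·346·182·247·80 ≡ 83 (mod 607)

83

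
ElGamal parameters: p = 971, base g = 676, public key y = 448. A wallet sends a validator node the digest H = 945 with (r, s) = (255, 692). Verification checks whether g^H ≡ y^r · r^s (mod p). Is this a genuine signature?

Left side g^H mod p:
Squares mod 971: 676^1≡676, 676^2≡606, 676^4≡198, 676^8≡364, 676^16≡440, 676^32≡371, 676^64≡730, 676^128≡792, 676^256≡969, 676^512≡4
945 = 512 + 256 + 128 + 32 + 16 + 1, so 676^945 ≡ 4·969·792·371·440·676 ≡ 637 (mod 971)
Right side y^r · r^s mod p:
Squares mod 971: 448^1≡448, 448^2≡678, 448^4≡401, 448^8≡586, 448^16≡633, 448^32≡637, 448^64≡862, 448^128≡229
255 = 128 + 64 + 32 + 16 + 8 + 4 + 2 + 1, so 448^255 ≡ 229·862·637·633·586·401·678·448 ≡ 440 (mod 971)
Squares mod 971: 255^1≡255, 255^2≡939, 255^4≡53, 255^8≡867, 255^16≡135, 255^32≡747, 255^64≡655, 255^128≡814, 255^256≡374, 255^512≡52
692 = 512 + 128 + 32 + 16 + 4, so 255^692 ≡ 52·814·747·135·53 ≡ 448 (mod 971)
440·448 = 197120 ≡ 7 (mod 971)
637 ≠ 7, so verification fails.

forged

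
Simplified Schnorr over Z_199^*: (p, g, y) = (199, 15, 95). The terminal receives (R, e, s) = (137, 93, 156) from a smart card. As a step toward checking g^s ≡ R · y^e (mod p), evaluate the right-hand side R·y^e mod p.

Squares mod 199: 95^1≡95, 95^2≡70, 95^4≡124, 95^8≡53, 95^16≡23, 95^32≡131, 95^64≡47
93 = 64 + 16 + 8 + 4 + 1, so 95^93 ≡ 47·23·53·124·95 ≡ 55 (mod 199)
R · y^e ≡ 137·55 = 7535 ≡ 172 (mod 199)

172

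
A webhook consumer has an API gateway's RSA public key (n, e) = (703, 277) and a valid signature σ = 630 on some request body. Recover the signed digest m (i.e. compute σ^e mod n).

667

Squares mod 703: σ^1≡630, σ^2≡408, σ^4≡556, σ^8≡519, σ^16≡112, σ^32≡593, σ^64≡149, σ^128≡408, σ^256≡556
277 = 256 + 16 + 4 + 1, so σ^277 ≡ 556·112·556·630 ≡ 667 (mod 703)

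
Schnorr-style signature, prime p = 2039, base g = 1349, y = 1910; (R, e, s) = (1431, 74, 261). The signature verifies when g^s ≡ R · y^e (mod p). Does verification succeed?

fails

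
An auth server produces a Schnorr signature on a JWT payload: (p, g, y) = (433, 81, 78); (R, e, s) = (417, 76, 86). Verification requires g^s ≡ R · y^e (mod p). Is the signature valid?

valid

g^s mod p:
81^2 = 6561 ≡ 66
81^4 ≡ 66^2 = 4356 ≡ 26
81^8 ≡ 26^2 = 676 ≡ 243
81^16 ≡ 243^2 = 59049 ≡ 161
81^32 ≡ 161^2 = 25921 ≡ 374
81^64 ≡ 374^2 = 139876 ≡ 17
86 = 64 + 16 + 4 + 2, so 81^86 ≡ 17·161·26·66 ≡ 374 (mod 433)
R · y^e mod p:
78^2 = 6084 ≡ 22
78^4 ≡ 22^2 = 484 ≡ 51
78^8 ≡ 51^2 = 2601 ≡ 3
78^16 ≡ 3^2 = 9
78^32 ≡ 9^2 = 81
78^64 ≡ 81^2 = 6561 ≡ 66
76 = 64 + 8 + 4, so 78^76 ≡ 66·3·51 ≡ 139 (mod 433)
417·139 = 57963 ≡ 374 (mod 433)
374 ≡ 374 (mod 433); signature holds.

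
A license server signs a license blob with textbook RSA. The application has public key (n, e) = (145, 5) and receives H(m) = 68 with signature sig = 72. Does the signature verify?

does not verify

Squares mod 145: sig^1≡72, sig^2≡109, sig^4≡136
5 = 4 + 1, so sig^5 ≡ 136·72 ≡ 77 (mod 145)
77 ≠ 68, so verification fails.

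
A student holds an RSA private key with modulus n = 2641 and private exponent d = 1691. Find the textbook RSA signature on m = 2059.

Squares mod 2641: m^1≡2059, m^2≡676, m^4≡83, m^8≡1607, m^16≡2192, m^32≡885, m^64≡1489, m^128≡1322, m^256≡1983, m^512≡2481, m^1024≡1831
1691 = 1024 + 512 + 128 + 16 + 8 + 2 + 1, so m^1691 ≡ 1831·2481·1322·2192·1607·676·2059 ≡ 2120 (mod 2641)

2120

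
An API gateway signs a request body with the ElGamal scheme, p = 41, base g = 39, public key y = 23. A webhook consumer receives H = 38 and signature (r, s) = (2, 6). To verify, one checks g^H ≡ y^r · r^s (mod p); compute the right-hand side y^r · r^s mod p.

23^2 = 529 ≡ 37
2^2 = 4
2^4 ≡ 4^2 = 16
6 = 4 + 2, so 2^6 ≡ 16·4 ≡ 23 (mod 41)
y^r · r^s ≡ 37·23 = 851 ≡ 31 (mod 41)

31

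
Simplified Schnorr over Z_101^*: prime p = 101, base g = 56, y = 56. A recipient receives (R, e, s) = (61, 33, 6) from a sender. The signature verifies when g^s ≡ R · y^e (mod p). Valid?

g^s mod p:
56^2 = 3136 ≡ 5
56^4 ≡ 5^2 = 25
6 = 4 + 2, so 56^6 ≡ 25·5 ≡ 24 (mod 101)
R · y^e mod p:
56^2 = 3136 ≡ 5
56^4 ≡ 5^2 = 25
56^8 ≡ 25^2 = 625 ≡ 19
56^16 ≡ 19^2 = 361 ≡ 58
56^32 ≡ 58^2 = 3364 ≡ 31
33 = 32 + 1, so 56^33 ≡ 31·56 ≡ 19 (mod 101)
61·19 = 1159 ≡ 48 (mod 101)
24 ≠ 48; the check fails.

no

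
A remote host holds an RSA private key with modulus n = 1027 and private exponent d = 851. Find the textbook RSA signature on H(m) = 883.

(H(m))^2 ≡ 883^2 = 779689 ≡ 196
(H(m))^4 ≡ 196^2 = 38416 ≡ 417
(H(m))^8 ≡ 417^2 = 173889 ≡ 326
(H(m))^16 ≡ 326^2 = 106276 ≡ 495
(H(m))^32 ≡ 495^2 = 245025 ≡ 599
(H(m))^64 ≡ 599^2 = 358801 ≡ 378
(H(m))^128 ≡ 378^2 = 142884 ≡ 131
(H(m))^256 ≡ 131^2 = 17161 ≡ 729
(H(m))^512 ≡ 729^2 = 531441 ≡ 482
851 = 512 + 256 + 64 + 16 + 2 + 1, so (H(m))^851 ≡ 482·729·378·495·196·883 ≡ 428 (mod 1027)

428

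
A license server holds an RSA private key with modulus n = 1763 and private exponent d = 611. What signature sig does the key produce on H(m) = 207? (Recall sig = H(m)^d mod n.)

(H(m))^2 ≡ 207^2 = 42849 ≡ 537
(H(m))^4 ≡ 537^2 = 288369 ≡ 1000
(H(m))^8 ≡ 1000^2 = 1000000 ≡ 379
(H(m))^16 ≡ 379^2 = 143641 ≡ 838
(H(m))^32 ≡ 838^2 = 702244 ≡ 570
(H(m))^64 ≡ 570^2 = 324900 ≡ 508
(H(m))^128 ≡ 508^2 = 258064 ≡ 666
(H(m))^256 ≡ 666^2 = 443556 ≡ 1043
(H(m))^512 ≡ 1043^2 = 1087849 ≡ 78
611 = 512 + 64 + 32 + 2 + 1, so (H(m))^611 ≡ 78·508·570·537·207 ≡ 408 (mod 1763)

408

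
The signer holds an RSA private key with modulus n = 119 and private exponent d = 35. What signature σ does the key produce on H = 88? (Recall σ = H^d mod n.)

44

H^2 ≡ 88^2 = 7744 ≡ 9
H^4 ≡ 9^2 = 81
H^8 ≡ 81^2 = 6561 ≡ 16
H^16 ≡ 16^2 = 256 ≡ 18
H^32 ≡ 18^2 = 324 ≡ 86
35 = 32 + 2 + 1, so H^35 ≡ 86·9·88 ≡ 44 (mod 119)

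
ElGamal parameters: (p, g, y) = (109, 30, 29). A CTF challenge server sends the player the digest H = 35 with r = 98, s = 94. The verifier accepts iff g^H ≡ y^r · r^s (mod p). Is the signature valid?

invalid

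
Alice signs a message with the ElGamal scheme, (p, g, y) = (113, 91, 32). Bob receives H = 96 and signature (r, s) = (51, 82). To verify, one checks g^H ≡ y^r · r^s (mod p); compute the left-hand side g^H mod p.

109

91^2 = 8281 ≡ 32
91^4 ≡ 32^2 = 1024 ≡ 7
91^8 ≡ 7^2 = 49
91^16 ≡ 49^2 = 2401 ≡ 28
91^32 ≡ 28^2 = 784 ≡ 106
91^64 ≡ 106^2 = 11236 ≡ 49
96 = 64 + 32, so 91^96 ≡ 49·106 ≡ 109 (mod 113)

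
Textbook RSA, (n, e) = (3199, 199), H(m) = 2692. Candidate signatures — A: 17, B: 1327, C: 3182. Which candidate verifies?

Candidate A: Squares mod 3199: 17^1≡17, 17^2≡289, 17^4≡347, 17^8≡2046, 17^16≡1824, 17^32≡16, 17^64≡256, 17^128≡1556; 199 = 128 + 64 + 4 + 2 + 1, so 17^199 ≡ 1556·256·347·289·17 ≡ 507 (mod 3199)
Candidate B: Squares mod 3199: 1327^1≡1327, 1327^2≡1479, 1327^4≡2524, 1327^8≡1367, 1327^16≡473, 1327^32≡2998, 1327^64≡2013, 1327^128≡2235; 199 = 128 + 64 + 4 + 2 + 1, so 1327^199 ≡ 2235·2013·2524·1479·1327 ≡ 3189 (mod 3199)
Candidate C: Squares mod 3199: 3182^1≡3182, 3182^2≡289, 3182^4≡347, 3182^8≡2046, 3182^16≡1824, 3182^32≡16, 3182^64≡256, 3182^128≡1556; 199 = 128 + 64 + 4 + 2 + 1, so 3182^199 ≡ 1556·256·347·289·3182 ≡ 2692 (mod 3199)
  → matches H(m) = 2692

C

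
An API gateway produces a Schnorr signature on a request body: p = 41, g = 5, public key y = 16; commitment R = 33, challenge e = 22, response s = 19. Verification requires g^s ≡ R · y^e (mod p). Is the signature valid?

invalid

g^s mod p:
5^2 = 25
5^4 ≡ 25^2 = 625 ≡ 10
5^8 ≡ 10^2 = 100 ≡ 18
5^16 ≡ 18^2 = 324 ≡ 37
19 = 16 + 2 + 1, so 5^19 ≡ 37·25·5 ≡ 33 (mod 41)
R · y^e mod p:
16^2 = 256 ≡ 10
16^4 ≡ 10^2 = 100 ≡ 18
16^8 ≡ 18^2 = 324 ≡ 37
16^16 ≡ 37^2 = 1369 ≡ 16
22 = 16 + 4 + 2, so 16^22 ≡ 16·18·10 ≡ 10 (mod 41)
33·10 = 330 ≡ 2 (mod 41)
33 ≠ 2; the check fails.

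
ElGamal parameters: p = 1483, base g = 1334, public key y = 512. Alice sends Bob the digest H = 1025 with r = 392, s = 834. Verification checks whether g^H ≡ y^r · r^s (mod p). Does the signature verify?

does not verify

Left side g^H mod p:
1334^2 = 1779556 ≡ 1439
1334^4 ≡ 1439^2 = 2070721 ≡ 453
1334^8 ≡ 453^2 = 205209 ≡ 555
1334^16 ≡ 555^2 = 308025 ≡ 1044
1334^32 ≡ 1044^2 = 1089936 ≡ 1414
1334^64 ≡ 1414^2 = 1999396 ≡ 312
1334^128 ≡ 312^2 = 97344 ≡ 949
1334^256 ≡ 949^2 = 900601 ≡ 420
1334^512 ≡ 420^2 = 176400 ≡ 1406
1334^1024 ≡ 1406^2 = 1976836 ≡ 1480
1025 = 1024 + 1, so 1334^1025 ≡ 1480·1334 ≡ 447 (mod 1483)
Right side y^r · r^s mod p:
512^2 = 262144 ≡ 1136
512^4 ≡ 1136^2 = 1290496 ≡ 286
512^8 ≡ 286^2 = 81796 ≡ 231
512^16 ≡ 231^2 = 53361 ≡ 1456
512^32 ≡ 1456^2 = 2119936 ≡ 729
512^64 ≡ 729^2 = 531441 ≡ 527
512^128 ≡ 527^2 = 277729 ≡ 408
512^256 ≡ 408^2 = 166464 ≡ 368
392 = 256 + 128 + 8, so 512^392 ≡ 368·408·231 ≡ 343 (mod 1483)
392^2 = 153664 ≡ 915
392^4 ≡ 915^2 = 837225 ≡ 813
392^8 ≡ 813^2 = 660969 ≡ 1034
392^16 ≡ 1034^2 = 1069156 ≡ 1396
392^32 ≡ 1396^2 = 1948816 ≡ 154
392^64 ≡ 154^2 = 23716 ≡ 1471
392^128 ≡ 1471^2 = 2163841 ≡ 144
392^256 ≡ 144^2 = 20736 ≡ 1457
392^512 ≡ 1457^2 = 2122849 ≡ 676
834 = 512 + 256 + 64 + 2, so 392^834 ≡ 676·1457·1471·915 ≡ 207 (mod 1483)
343·207 = 71001 ≡ 1300 (mod 1483)
447 ≠ 1300, so verification fails.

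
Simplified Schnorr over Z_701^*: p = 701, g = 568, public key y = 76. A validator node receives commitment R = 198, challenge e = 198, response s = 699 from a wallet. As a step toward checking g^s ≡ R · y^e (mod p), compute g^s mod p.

Squares mod 701: 568^1≡568, 568^2≡164, 568^4≡258, 568^8≡670, 568^16≡260, 568^32≡304, 568^64≡585, 568^128≡137, 568^256≡543, 568^512≡429
699 = 512 + 128 + 32 + 16 + 8 + 2 + 1, so 568^699 ≡ 429·137·304·260·670·164·568 ≡ 448 (mod 701)

448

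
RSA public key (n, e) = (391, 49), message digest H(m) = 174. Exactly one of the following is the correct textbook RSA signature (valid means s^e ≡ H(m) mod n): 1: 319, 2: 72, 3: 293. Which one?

2

Candidate 1: Squares mod 391: 319^1≡319, 319^2≡101, 319^4≡35, 319^8≡52, 319^16≡358, 319^32≡307; 49 = 32 + 16 + 1, so 319^49 ≡ 307·358·319 ≡ 217 (mod 391)
Candidate 2: Squares mod 391: 72^1≡72, 72^2≡101, 72^4≡35, 72^8≡52, 72^16≡358, 72^32≡307; 49 = 32 + 16 + 1, so 72^49 ≡ 307·358·72 ≡ 174 (mod 391)
  → matches H(m) = 174
Candidate 3: Squares mod 391: 293^1≡293, 293^2≡220, 293^4≡307, 293^8≡18, 293^16≡324, 293^32≡188; 49 = 32 + 16 + 1, so 293^49 ≡ 188·324·293 ≡ 21 (mod 391)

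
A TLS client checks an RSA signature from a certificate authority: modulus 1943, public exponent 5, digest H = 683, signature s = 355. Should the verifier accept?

s^5 mod 1943 = 683
Since 683 equals the digest 683, verification succeeds.

accept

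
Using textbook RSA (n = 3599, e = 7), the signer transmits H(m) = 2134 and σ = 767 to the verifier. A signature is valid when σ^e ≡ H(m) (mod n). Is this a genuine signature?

forged

Squares mod 3599: σ^1≡767, σ^2≡1652, σ^4≡1062
7 = 4 + 2 + 1, so σ^7 ≡ 1062·1652·767 ≡ 2301 (mod 3599)
2301 ≠ 2134, so verification fails.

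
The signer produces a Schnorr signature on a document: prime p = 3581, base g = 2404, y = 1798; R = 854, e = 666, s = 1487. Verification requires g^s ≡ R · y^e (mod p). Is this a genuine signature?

genuine

g^s mod p:
2404^2 = 5779216 ≡ 3063
2404^4 ≡ 3063^2 = 9381969 ≡ 3330
2404^8 ≡ 3330^2 = 11088900 ≡ 2124
2404^16 ≡ 2124^2 = 4511376 ≡ 2897
2404^32 ≡ 2897^2 = 8392609 ≡ 2326
2404^64 ≡ 2326^2 = 5410276 ≡ 2966
2404^128 ≡ 2966^2 = 8797156 ≡ 2220
2404^256 ≡ 2220^2 = 4928400 ≡ 944
2404^512 ≡ 944^2 = 891136 ≡ 3048
2404^1024 ≡ 3048^2 = 9290304 ≡ 1190
1487 = 1024 + 256 + 128 + 64 + 8 + 4 + 2 + 1, so 2404^1487 ≡ 1190·944·2220·2966·2124·3330·3063·2404 ≡ 1792 (mod 3581)
R · y^e mod p:
1798^2 = 3232804 ≡ 2742
1798^4 ≡ 2742^2 = 7518564 ≡ 2045
1798^8 ≡ 2045^2 = 4182025 ≡ 2998
1798^16 ≡ 2998^2 = 8988004 ≡ 3275
1798^32 ≡ 3275^2 = 10725625 ≡ 530
1798^64 ≡ 530^2 = 280900 ≡ 1582
1798^128 ≡ 1582^2 = 2502724 ≡ 3186
1798^256 ≡ 3186^2 = 10150596 ≡ 2042
1798^512 ≡ 2042^2 = 4169764 ≡ 1480
666 = 512 + 128 + 16 + 8 + 2, so 1798^666 ≡ 1480·3186·3275·2998·2742 ≡ 2409 (mod 3581)
854·2409 = 2057286 ≡ 1792 (mod 3581)
1792 ≡ 1792 (mod 3581); signature holds.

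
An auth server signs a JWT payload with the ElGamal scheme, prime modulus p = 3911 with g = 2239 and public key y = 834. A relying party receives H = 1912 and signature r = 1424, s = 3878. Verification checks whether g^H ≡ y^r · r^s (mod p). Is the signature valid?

Left side g^H mod p:
2239^2 = 5013121 ≡ 3130
2239^4 ≡ 3130^2 = 9796900 ≡ 3756
2239^8 ≡ 3756^2 = 14107536 ≡ 559
2239^16 ≡ 559^2 = 312481 ≡ 3512
2239^32 ≡ 3512^2 = 12334144 ≡ 2761
2239^64 ≡ 2761^2 = 7623121 ≡ 582
2239^128 ≡ 582^2 = 338724 ≡ 2378
2239^256 ≡ 2378^2 = 5654884 ≡ 3489
2239^512 ≡ 3489^2 = 12173121 ≡ 2089
2239^1024 ≡ 2089^2 = 4363921 ≡ 3156
1912 = 1024 + 512 + 256 + 64 + 32 + 16 + 8, so 2239^1912 ≡ 3156·2089·3489·582·2761·3512·559 ≡ 3565 (mod 3911)
Right side y^r · r^s mod p:
834^2 = 695556 ≡ 3309
834^4 ≡ 3309^2 = 10949481 ≡ 2592
834^8 ≡ 2592^2 = 6718464 ≡ 3277
834^16 ≡ 3277^2 = 10738729 ≡ 3034
834^32 ≡ 3034^2 = 9205156 ≡ 2573
834^64 ≡ 2573^2 = 6620329 ≡ 2917
834^128 ≡ 2917^2 = 8508889 ≡ 2464
834^256 ≡ 2464^2 = 6071296 ≡ 1424
834^512 ≡ 1424^2 = 2027776 ≡ 1878
834^1024 ≡ 1878^2 = 3526884 ≡ 3073
1424 = 1024 + 256 + 128 + 16, so 834^1424 ≡ 3073·1424·2464·3034 ≡ 952 (mod 3911)
1424^2 = 2027776 ≡ 1878
1424^4 ≡ 1878^2 = 3526884 ≡ 3073
1424^8 ≡ 3073^2 = 9443329 ≡ 2175
1424^16 ≡ 2175^2 = 4730625 ≡ 2226
1424^32 ≡ 2226^2 = 4955076 ≡ 3750
1424^64 ≡ 3750^2 = 14062500 ≡ 2455
1424^128 ≡ 2455^2 = 6027025 ≡ 174
1424^256 ≡ 174^2 = 30276 ≡ 2899
1424^512 ≡ 2899^2 = 8404201 ≡ 3373
1424^1024 ≡ 3373^2 = 11377129 ≡ 30
1424^2048 ≡ 30^2 = 900
3878 = 2048 + 1024 + 512 + 256 + 32 + 4 + 2, so 1424^3878 ≡ 900·30·3373·2899·3750·3073·1878 ≡ 583 (mod 3911)
952·583 = 555016 ≡ 3565 (mod 3911)
3565 ≡ 3565 (mod 3911), so the signature is genuine.

valid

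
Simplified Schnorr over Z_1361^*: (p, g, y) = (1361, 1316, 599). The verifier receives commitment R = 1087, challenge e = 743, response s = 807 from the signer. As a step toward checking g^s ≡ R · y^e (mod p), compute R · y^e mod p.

599^2 = 358801 ≡ 858
599^4 ≡ 858^2 = 736164 ≡ 1224
599^8 ≡ 1224^2 = 1498176 ≡ 1076
599^16 ≡ 1076^2 = 1157776 ≡ 926
599^32 ≡ 926^2 = 857476 ≡ 46
599^64 ≡ 46^2 = 2116 ≡ 755
599^128 ≡ 755^2 = 570025 ≡ 1127
599^256 ≡ 1127^2 = 1270129 ≡ 316
599^512 ≡ 316^2 = 99856 ≡ 503
743 = 512 + 128 + 64 + 32 + 4 + 2 + 1, so 599^743 ≡ 503·1127·755·46·1224·858·599 ≡ 976 (mod 1361)
R · y^e ≡ 1087·976 = 1060912 ≡ 693 (mod 1361)

693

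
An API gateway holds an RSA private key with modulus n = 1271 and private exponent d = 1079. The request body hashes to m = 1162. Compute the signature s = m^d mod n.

m^2 ≡ 1162^2 = 1350244 ≡ 442
m^4 ≡ 442^2 = 195364 ≡ 901
m^8 ≡ 901^2 = 811801 ≡ 903
m^16 ≡ 903^2 = 815409 ≡ 698
m^32 ≡ 698^2 = 487204 ≡ 411
m^64 ≡ 411^2 = 168921 ≡ 1149
m^128 ≡ 1149^2 = 1320201 ≡ 903
m^256 ≡ 903^2 = 815409 ≡ 698
m^512 ≡ 698^2 = 487204 ≡ 411
m^1024 ≡ 411^2 = 168921 ≡ 1149
1079 = 1024 + 32 + 16 + 4 + 2 + 1, so m^1079 ≡ 1149·411·698·901·442·1162 ≡ 618 (mod 1271)

618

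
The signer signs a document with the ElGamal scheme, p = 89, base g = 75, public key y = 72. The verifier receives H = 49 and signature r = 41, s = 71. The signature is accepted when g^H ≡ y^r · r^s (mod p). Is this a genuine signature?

forged

Left side g^H mod p:
75^2 = 5625 ≡ 18
75^4 ≡ 18^2 = 324 ≡ 57
75^8 ≡ 57^2 = 3249 ≡ 45
75^16 ≡ 45^2 = 2025 ≡ 67
75^32 ≡ 67^2 = 4489 ≡ 39
49 = 32 + 16 + 1, so 75^49 ≡ 39·67·75 ≡ 86 (mod 89)
Right side y^r · r^s mod p:
72^2 = 5184 ≡ 22
72^4 ≡ 22^2 = 484 ≡ 39
72^8 ≡ 39^2 = 1521 ≡ 8
72^16 ≡ 8^2 = 64
72^32 ≡ 64^2 = 4096 ≡ 2
41 = 32 + 8 + 1, so 72^41 ≡ 2·8·72 ≡ 84 (mod 89)
41^2 = 1681 ≡ 79
41^4 ≡ 79^2 = 6241 ≡ 11
41^8 ≡ 11^2 = 121 ≡ 32
41^16 ≡ 32^2 = 1024 ≡ 45
41^32 ≡ 45^2 = 2025 ≡ 67
41^64 ≡ 67^2 = 4489 ≡ 39
71 = 64 + 4 + 2 + 1, so 41^71 ≡ 39·11·79·41 ≡ 63 (mod 89)
84·63 = 5292 ≡ 41 (mod 89)
86 ≠ 41, so verification fails.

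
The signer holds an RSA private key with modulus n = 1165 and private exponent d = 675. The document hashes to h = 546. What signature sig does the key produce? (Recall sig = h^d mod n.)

Squares mod 1165: h^1≡546, h^2≡1041, h^4≡231, h^8≡936, h^16≡16, h^32≡256, h^64≡296, h^128≡241, h^256≡996, h^512≡601
675 = 512 + 128 + 32 + 2 + 1, so h^675 ≡ 601·241·256·1041·546 ≡ 311 (mod 1165)

311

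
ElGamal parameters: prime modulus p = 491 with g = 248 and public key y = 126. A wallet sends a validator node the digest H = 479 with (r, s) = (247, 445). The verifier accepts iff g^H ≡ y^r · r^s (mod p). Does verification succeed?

Left side g^H mod p:
Squares mod 491: 248^1≡248, 248^2≡129, 248^4≡438, 248^8≡354, 248^16≡111, 248^32≡46, 248^64≡152, 248^128≡27, 248^256≡238
479 = 256 + 128 + 64 + 16 + 8 + 4 + 2 + 1, so 248^479 ≡ 238·27·152·111·354·438·129·248 ≡ 262 (mod 491)
Right side y^r · r^s mod p:
Squares mod 491: 126^1≡126, 126^2≡164, 126^4≡382, 126^8≡97, 126^16≡80, 126^32≡17, 126^64≡289, 126^128≡51
247 = 128 + 64 + 32 + 16 + 4 + 2 + 1, so 126^247 ≡ 51·289·17·80·382·164·126 ≡ 164 (mod 491)
Squares mod 491: 247^1≡247, 247^2≡125, 247^4≡404, 247^8≡204, 247^16≡372, 247^32≡413, 247^64≡192, 247^128≡39, 247^256≡48
445 = 256 + 128 + 32 + 16 + 8 + 4 + 1, so 247^445 ≡ 48·39·413·372·204·404·247 ≡ 440 (mod 491)
164·440 = 72160 ≡ 474 (mod 491)
262 ≠ 474, so verification fails.

fails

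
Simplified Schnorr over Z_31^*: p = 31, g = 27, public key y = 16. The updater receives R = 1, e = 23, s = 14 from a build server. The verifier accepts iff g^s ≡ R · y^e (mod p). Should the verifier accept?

reject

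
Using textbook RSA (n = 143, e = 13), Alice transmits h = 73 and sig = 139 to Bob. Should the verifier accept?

sig^2 ≡ 139^2 = 19321 ≡ 16
sig^4 ≡ 16^2 = 256 ≡ 113
sig^8 ≡ 113^2 = 12769 ≡ 42
13 = 8 + 4 + 1, so sig^13 ≡ 42·113·139 ≡ 35 (mod 143)
The recovered value 35 does not match the digest 73.

reject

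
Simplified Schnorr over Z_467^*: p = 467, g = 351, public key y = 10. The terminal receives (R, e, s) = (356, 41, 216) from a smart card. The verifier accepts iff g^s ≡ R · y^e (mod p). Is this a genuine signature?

forged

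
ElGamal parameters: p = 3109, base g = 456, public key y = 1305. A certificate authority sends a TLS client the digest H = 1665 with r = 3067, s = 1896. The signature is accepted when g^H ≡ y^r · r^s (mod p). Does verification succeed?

Left side g^H mod p:
456^2 = 207936 ≡ 2742
456^4 ≡ 2742^2 = 7518564 ≡ 1002
456^8 ≡ 1002^2 = 1004004 ≡ 2906
456^16 ≡ 2906^2 = 8444836 ≡ 792
456^32 ≡ 792^2 = 627264 ≡ 2355
456^64 ≡ 2355^2 = 5546025 ≡ 2678
456^128 ≡ 2678^2 = 7171684 ≡ 2330
456^256 ≡ 2330^2 = 5428900 ≡ 586
456^512 ≡ 586^2 = 343396 ≡ 1406
456^1024 ≡ 1406^2 = 1976836 ≡ 2621
1665 = 1024 + 512 + 128 + 1, so 456^1665 ≡ 2621·1406·2330·456 ≡ 1045 (mod 3109)
Right side y^r · r^s mod p:
1305^2 = 1703025 ≡ 2402
1305^4 ≡ 2402^2 = 5769604 ≡ 2409
1305^8 ≡ 2409^2 = 5803281 ≡ 1887
1305^16 ≡ 1887^2 = 3560769 ≡ 964
1305^32 ≡ 964^2 = 929296 ≡ 2814
1305^64 ≡ 2814^2 = 7918596 ≡ 3082
1305^128 ≡ 3082^2 = 9498724 ≡ 729
1305^256 ≡ 729^2 = 531441 ≡ 2911
1305^512 ≡ 2911^2 = 8473921 ≡ 1896
1305^1024 ≡ 1896^2 = 3594816 ≡ 812
1305^2048 ≡ 812^2 = 659344 ≡ 236
3067 = 2048 + 512 + 256 + 128 + 64 + 32 + 16 + 8 + 2 + 1, so 1305^3067 ≡ 236·1896·2911·729·3082·2814·964·1887·2402·1305 ≡ 909 (mod 3109)
3067^2 = 9406489 ≡ 1764
3067^4 ≡ 1764^2 = 3111696 ≡ 2696
3067^8 ≡ 2696^2 = 7268416 ≡ 2683
3067^16 ≡ 2683^2 = 7198489 ≡ 1154
3067^32 ≡ 1154^2 = 1331716 ≡ 1064
3067^64 ≡ 1064^2 = 1132096 ≡ 420
3067^128 ≡ 420^2 = 176400 ≡ 2296
3067^256 ≡ 2296^2 = 5271616 ≡ 1861
3067^512 ≡ 1861^2 = 3463321 ≡ 3004
3067^1024 ≡ 3004^2 = 9024016 ≡ 1698
1896 = 1024 + 512 + 256 + 64 + 32 + 8, so 3067^1896 ≡ 1698·3004·1861·420·1064·2683 ≡ 192 (mod 3109)
909·192 = 174528 ≡ 424 (mod 3109)
1045 ≠ 424, so verification fails.

fails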